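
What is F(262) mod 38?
17

Matrix identity: Q^n = [[F_(n+1), F_n], [F_n, F_(n-1)]] with Q = [[1,1],[1,0]].
n = 262 = 100000110₂. Square-and-multiply, entries mod 38:
Q^1 = [[1,1],[1,0]]
Q^2 = (Q^1)² = [[2,1],[1,1]]
Q^4 = (Q^2)² = [[5,3],[3,2]]
Q^8 = (Q^4)² = [[34,21],[21,13]]
Q^16 = (Q^8)² = [[1,37],[37,2]]
Q^32 = (Q^16)² = [[2,35],[35,5]]
Q^65 = (Q^32)²·Q = [[30,13],[13,17]]
Q^131 = (Q^65)²·Q = [[8,5],[5,3]]
Q^262 = (Q^131)² = [[13,17],[17,34]]
F_262 mod 38 = Q^262[0][1] = 17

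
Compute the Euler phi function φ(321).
212

321 = 3 × 107
φ(n) = n × ∏(1 - 1/p) for each prime p dividing n
φ(321) = 321 × (1 - 1/3) × (1 - 1/107) = 212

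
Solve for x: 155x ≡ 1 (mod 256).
147

gcd(155, 256) = 1, so the inverse exists.
Extended Euclidean algorithm on (256, 155):
256 = 1 × 155 + 101  ⟹  101 = (1)·256 + (-1)·155
155 = 1 × 101 + 54  ⟹  54 = (-1)·256 + (2)·155
101 = 1 × 54 + 47  ⟹  47 = (2)·256 + (-3)·155
54 = 1 × 47 + 7  ⟹  7 = (-3)·256 + (5)·155
47 = 6 × 7 + 5  ⟹  5 = (20)·256 + (-33)·155
7 = 1 × 5 + 2  ⟹  2 = (-23)·256 + (38)·155
5 = 2 × 2 + 1  ⟹  1 = (66)·256 + (-109)·155
So (-109)·155 ≡ 1 (mod 256), i.e. 155^(-1) ≡ -109 ≡ 147 (mod 256).
Check: 155 × 147 = 22785 ≡ 1 (mod 256)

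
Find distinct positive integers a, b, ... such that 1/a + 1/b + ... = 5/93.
1/19 + 1/884 + 1/1562028

Greedy algorithm:
5/93: ceiling(93/5) = 19, use 1/19
2/1767: ceiling(1767/2) = 884, use 1/884
1/1562028: ceiling(1562028/1) = 1562028, use 1/1562028
Result: 5/93 = 1/19 + 1/884 + 1/1562028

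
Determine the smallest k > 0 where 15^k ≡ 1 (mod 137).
34

137 is prime, so ord(15) divides φ(137) = 136.
Divisors of 136: 1, 2, 4, 8, 17, 34, 68, 136.
Repeated squaring: 15^1 ≡ 15, 15^2 ≡ 88, 15^4 ≡ 72, 15^8 ≡ 115, 15^16 ≡ 73, 15^32 ≡ 123, 15^64 ≡ 59, 15^128 ≡ 56 (mod 137).
Test 15^d mod 137 for each divisor d in increasing order:
15^1 ≡ 15
15^2 ≡ 88
15^4 ≡ 72
15^8 ≡ 115
15^17 = 15^16·15^1 ≡ 136
15^34 = 15^32·15^2 ≡ 1  ← first divisor giving 1
The order is 34.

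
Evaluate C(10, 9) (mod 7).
3

Using Lucas' theorem:
Write n=10 and k=9 in base 7:
n in base 7: [1, 3]
k in base 7: [1, 2]
C(10,9) mod 7 = ∏ C(n_i, k_i) mod 7
Digit binomials (mod 7): C(1,1) = 1; C(3,2) = 3
Product: 1 × 3 = 3 ≡ 3 (mod 7)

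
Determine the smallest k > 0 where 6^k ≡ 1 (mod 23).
11

23 is prime, so ord(6) divides φ(23) = 22.
Divisors of 22: 1, 2, 11, 22.
Repeated squaring: 6^1 ≡ 6, 6^2 ≡ 13, 6^4 ≡ 8, 6^8 ≡ 18, 6^16 ≡ 2 (mod 23).
Test 6^d mod 23 for each divisor d in increasing order:
6^1 ≡ 6
6^2 ≡ 13
6^11 = 6^8·6^2·6^1 ≡ 1  ← first divisor giving 1
The order is 11.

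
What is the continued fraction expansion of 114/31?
[3; 1, 2, 10]

Euclidean algorithm steps:
114 = 3 × 31 + 21
31 = 1 × 21 + 10
21 = 2 × 10 + 1
10 = 10 × 1 + 0
Continued fraction: [3; 1, 2, 10]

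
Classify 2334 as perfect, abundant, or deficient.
abundant

Proper divisors of 2334: sum = 1 + 2 + 3 + 6 + 389 + 778 + 1167 = 2346
Since 2346 > 2334, 2334 is abundant.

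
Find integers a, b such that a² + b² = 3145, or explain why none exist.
3² + 56² (a=3, b=56)

Factorization: 3145 = 5 × 17 × 37
By Fermat: n is sum of two squares iff every prime p ≡ 3 (mod 4) appears to even power.
All primes ≡ 3 (mod 4) appear to even power.
Search a = 0, 1, 2, … for 3145 - a² a perfect square: first hit at a = 3: 3145 - 9 = 3136 = 56².
3145 = 3² + 56² = 9 + 3136 ✓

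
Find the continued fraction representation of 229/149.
[1; 1, 1, 6, 3, 1, 2]

Euclidean algorithm steps:
229 = 1 × 149 + 80
149 = 1 × 80 + 69
80 = 1 × 69 + 11
69 = 6 × 11 + 3
11 = 3 × 3 + 2
3 = 1 × 2 + 1
2 = 2 × 1 + 0
Continued fraction: [1; 1, 1, 6, 3, 1, 2]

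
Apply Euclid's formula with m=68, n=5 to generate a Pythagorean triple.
(4599, 680, 4649)

Euclid's formula: a = m² - n², b = 2mn, c = m² + n²
m = 68, n = 5
a = 68² - 5² = 4624 - 25 = 4599
b = 2 × 68 × 5 = 680
c = 68² + 5² = 4624 + 25 = 4649
Verification: 4599² + 680² = 21150801 + 462400 = 21613201 = 4649² ✓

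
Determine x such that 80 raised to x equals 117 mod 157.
10

Baby-step giant-step with step n = ⌈√157⌉ = 13.
Baby steps 80^j mod 157 (j:value) for j=0..12: 0:1, 1:80, 2:120, 3:23, 4:113, 5:91, 6:58, 7:87, 8:52, 9:78, 10:117, 11:97, 12:67.
h = 117 is already in the table at j=10, so x = 10.
Check: 80^10 ≡ 117 (mod 157).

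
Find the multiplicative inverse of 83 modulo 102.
59

gcd(83, 102) = 1, so the inverse exists.
Extended Euclidean algorithm on (102, 83):
102 = 1 × 83 + 19  ⟹  19 = (1)·102 + (-1)·83
83 = 4 × 19 + 7  ⟹  7 = (-4)·102 + (5)·83
19 = 2 × 7 + 5  ⟹  5 = (9)·102 + (-11)·83
7 = 1 × 5 + 2  ⟹  2 = (-13)·102 + (16)·83
5 = 2 × 2 + 1  ⟹  1 = (35)·102 + (-43)·83
So (-43)·83 ≡ 1 (mod 102), i.e. 83^(-1) ≡ -43 ≡ 59 (mod 102).
Check: 83 × 59 = 4897 ≡ 1 (mod 102)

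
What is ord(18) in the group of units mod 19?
2

19 is prime, so ord(18) divides φ(19) = 18.
Divisors of 18: 1, 2, 3, 6, 9, 18.
Repeated squaring: 18^1 ≡ 18, 18^2 ≡ 1, 18^4 ≡ 1, 18^8 ≡ 1, 18^16 ≡ 1 (mod 19).
Test 18^d mod 19 for each divisor d in increasing order:
18^1 ≡ 18
18^2 ≡ 1  ← first divisor giving 1
The order is 2.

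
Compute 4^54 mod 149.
80

Repeated squaring. Binary of 54 = 110110.
4^1 ≡ 4 (mod 149); 4^2 ≡ 16 (mod 149); 4^4 ≡ 107 (mod 149); 4^8 ≡ 125 (mod 149); 4^16 ≡ 129 (mod 149); 4^32 ≡ 102 (mod 149)
4^54 = 4^2 × 4^4 × 4^16 × 4^32 ≡ 80 (mod 149)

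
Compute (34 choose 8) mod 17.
0

Using Lucas' theorem:
Write n=34 and k=8 in base 17:
n in base 17: [2, 0]
k in base 17: [0, 8]
C(34,8) mod 17 = ∏ C(n_i, k_i) mod 17
Digit binomials (mod 17): C(2,0) = 1; C(0,8) = 0 (k_i > n_i)
Product: 1 × 0 = 0 ≡ 0 (mod 17)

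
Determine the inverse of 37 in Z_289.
125

gcd(37, 289) = 1, so the inverse exists.
Extended Euclidean algorithm on (289, 37):
289 = 7 × 37 + 30  ⟹  30 = (1)·289 + (-7)·37
37 = 1 × 30 + 7  ⟹  7 = (-1)·289 + (8)·37
30 = 4 × 7 + 2  ⟹  2 = (5)·289 + (-39)·37
7 = 3 × 2 + 1  ⟹  1 = (-16)·289 + (125)·37
So (125)·37 ≡ 1 (mod 289), i.e. 37^(-1) ≡ 125 (mod 289).
Check: 37 × 125 = 4625 ≡ 1 (mod 289)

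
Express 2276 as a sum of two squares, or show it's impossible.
26² + 40² (a=26, b=40)

Factorization: 2276 = 2^2 × 569
By Fermat: n is sum of two squares iff every prime p ≡ 3 (mod 4) appears to even power.
All primes ≡ 3 (mod 4) appear to even power.
Search a = 0, 1, 2, … for 2276 - a² a perfect square: first hit at a = 26: 2276 - 676 = 1600 = 40².
2276 = 26² + 40² = 676 + 1600 ✓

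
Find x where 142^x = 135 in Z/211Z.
9

Baby-step giant-step with step n = ⌈√211⌉ = 15.
Baby steps 142^j mod 211 (j:value) for j=0..14: 0:1, 1:142, 2:119, 3:18, 4:24, 5:32, 6:113, 7:10, 8:154, 9:135, 10:180, 11:29, 12:109, 13:75, 14:100.
h = 135 is already in the table at j=9, so x = 9.
Check: 142^9 ≡ 135 (mod 211).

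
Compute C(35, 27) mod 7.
0

Using Lucas' theorem:
Write n=35 and k=27 in base 7:
n in base 7: [5, 0]
k in base 7: [3, 6]
C(35,27) mod 7 = ∏ C(n_i, k_i) mod 7
Digit binomials (mod 7): C(5,3) = 10 ≡ 3; C(0,6) = 0 (k_i > n_i)
Product: 3 × 0 = 0 ≡ 0 (mod 7)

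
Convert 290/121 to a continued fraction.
[2; 2, 1, 1, 11, 2]

Euclidean algorithm steps:
290 = 2 × 121 + 48
121 = 2 × 48 + 25
48 = 1 × 25 + 23
25 = 1 × 23 + 2
23 = 11 × 2 + 1
2 = 2 × 1 + 0
Continued fraction: [2; 2, 1, 1, 11, 2]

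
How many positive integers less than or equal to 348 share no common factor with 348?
112

348 = 2^2 × 3 × 29
φ(n) = n × ∏(1 - 1/p) for each prime p dividing n
φ(348) = 348 × (1 - 1/2) × (1 - 1/3) × (1 - 1/29) = 112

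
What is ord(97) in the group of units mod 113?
14

113 is prime, so ord(97) divides φ(113) = 112.
Divisors of 112: 1, 2, 4, 7, 8, 14, 16, 28, 56, 112.
Repeated squaring: 97^1 ≡ 97, 97^2 ≡ 30, 97^4 ≡ 109, 97^8 ≡ 16, 97^16 ≡ 30, 97^32 ≡ 109, 97^64 ≡ 16 (mod 113).
Test 97^d mod 113 for each divisor d in increasing order:
97^1 ≡ 97
97^2 ≡ 30
97^4 ≡ 109
97^7 = 97^4·97^2·97^1 ≡ 112
97^8 ≡ 16
97^14 = 97^8·97^4·97^2 ≡ 1  ← first divisor giving 1
The order is 14.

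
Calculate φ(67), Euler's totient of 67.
66

67 = 67
φ(n) = n × ∏(1 - 1/p) for each prime p dividing n
φ(67) = 67 × (1 - 1/67) = 66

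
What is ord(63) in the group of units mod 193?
12

193 is prime, so ord(63) divides φ(193) = 192.
Divisors of 192: 1, 2, 3, 4, 6, 8, 12, 16, 24, 32, 48, 64, 96, 192.
Repeated squaring: 63^1 ≡ 63, 63^2 ≡ 109, 63^4 ≡ 108, 63^8 ≡ 84, 63^16 ≡ 108, 63^32 ≡ 84, 63^64 ≡ 108, 63^128 ≡ 84 (mod 193).
Test 63^d mod 193 for each divisor d in increasing order:
63^1 ≡ 63
63^2 ≡ 109
63^3 = 63^2·63^1 ≡ 112
63^4 ≡ 108
63^6 = 63^4·63^2 ≡ 192
63^8 ≡ 84
63^12 = 63^8·63^4 ≡ 1  ← first divisor giving 1
The order is 12.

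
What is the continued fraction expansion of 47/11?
[4; 3, 1, 2]

Euclidean algorithm steps:
47 = 4 × 11 + 3
11 = 3 × 3 + 2
3 = 1 × 2 + 1
2 = 2 × 1 + 0
Continued fraction: [4; 3, 1, 2]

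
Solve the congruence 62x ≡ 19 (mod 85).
x ≡ 62 (mod 85)

gcd(62, 85) = 1, which divides 19, so solutions exist.
Find 62^(-1) mod 85 by the extended Euclidean algorithm:
85 = 1 × 62 + 23  ⟹  23 = (1)·85 + (-1)·62
62 = 2 × 23 + 16  ⟹  16 = (-2)·85 + (3)·62
23 = 1 × 16 + 7  ⟹  7 = (3)·85 + (-4)·62
16 = 2 × 7 + 2  ⟹  2 = (-8)·85 + (11)·62
7 = 3 × 2 + 1  ⟹  1 = (27)·85 + (-37)·62
So (-37)·62 ≡ 1 (mod 85), i.e. 62^(-1) ≡ -37 ≡ 48 (mod 85).
x ≡ 48 × 19 = 912 ≡ 62 (mod 85).
Check: 62 × 62 = 3844 ≡ 19 (mod 85).
Unique solution: x ≡ 62 (mod 85)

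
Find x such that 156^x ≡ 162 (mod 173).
71

Baby-step giant-step with step n = ⌈√173⌉ = 14.
Baby steps 156^j mod 173 (j:value) for j=0..13: 0:1, 1:156, 2:116, 3:104, 4:135, 5:127, 6:90, 7:27, 8:60, 9:18, 10:40, 11:12, 12:142, 13:8.
Giant-step multiplier: 156^(-14) ≡ 156^(172-14) = 156^158 ≡ 159 (mod 173).
Giant steps γ_i = 162·159^i mod 173: γ_0=162, γ_1=154, γ_2=93, γ_3=82, γ_4=63, γ_5=156 (in table at j=1).
x = i·n + j = 5·14 + 1 = 71.
Check: 156^71 ≡ 162 (mod 173).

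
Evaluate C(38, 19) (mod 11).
0

Using Lucas' theorem:
Write n=38 and k=19 in base 11:
n in base 11: [3, 5]
k in base 11: [1, 8]
C(38,19) mod 11 = ∏ C(n_i, k_i) mod 11
Digit binomials (mod 11): C(3,1) = 3; C(5,8) = 0 (k_i > n_i)
Product: 3 × 0 = 0 ≡ 0 (mod 11)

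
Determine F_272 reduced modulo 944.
661

Matrix identity: Q^n = [[F_(n+1), F_n], [F_n, F_(n-1)]] with Q = [[1,1],[1,0]].
n = 272 = 100010000₂. Square-and-multiply, entries mod 944:
Q^1 = [[1,1],[1,0]]
Q^2 = (Q^1)² = [[2,1],[1,1]]
Q^4 = (Q^2)² = [[5,3],[3,2]]
Q^8 = (Q^4)² = [[34,21],[21,13]]
Q^17 = (Q^8)²·Q = [[696,653],[653,43]]
Q^34 = (Q^17)² = [[809,183],[183,626]]
Q^68 = (Q^34)² = [[738,173],[173,565]]
Q^136 = (Q^68)² = [[621,747],[747,818]]
Q^272 = (Q^136)² = [[594,661],[661,877]]
F_272 mod 944 = Q^272[0][1] = 661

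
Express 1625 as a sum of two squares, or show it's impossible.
5² + 40² (a=5, b=40)

Factorization: 1625 = 5^3 × 13
By Fermat: n is sum of two squares iff every prime p ≡ 3 (mod 4) appears to even power.
All primes ≡ 3 (mod 4) appear to even power.
Search a = 0, 1, 2, … for 1625 - a² a perfect square: first hit at a = 5: 1625 - 25 = 1600 = 40².
1625 = 5² + 40² = 25 + 1600 ✓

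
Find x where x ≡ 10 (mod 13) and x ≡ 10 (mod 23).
10

Using Chinese Remainder Theorem:
M = 13 × 23 = 299
M1 = 23, M2 = 13
y1 = 23^(-1) mod 13 = 4
y2 = 13^(-1) mod 23 = 16
x = (10×23×4 + 10×13×16) mod 299 = 10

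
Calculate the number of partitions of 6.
11

p(n) counts ways to write n as a sum of positive integers (order ignored).
Examples: 6; 5 + 1; 4 + 2; 4 + 1 + 1; 3 + 3; ... (11 total)
p(6) = 11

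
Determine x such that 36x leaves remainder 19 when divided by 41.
x ≡ 29 (mod 41)

gcd(36, 41) = 1, which divides 19, so solutions exist.
Find 36^(-1) mod 41 by the extended Euclidean algorithm:
41 = 1 × 36 + 5  ⟹  5 = (1)·41 + (-1)·36
36 = 7 × 5 + 1  ⟹  1 = (-7)·41 + (8)·36
So (8)·36 ≡ 1 (mod 41), i.e. 36^(-1) ≡ 8 (mod 41).
x ≡ 8 × 19 = 152 ≡ 29 (mod 41).
Check: 36 × 29 = 1044 ≡ 19 (mod 41).
Unique solution: x ≡ 29 (mod 41)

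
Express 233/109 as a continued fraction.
[2; 7, 3, 1, 3]

Euclidean algorithm steps:
233 = 2 × 109 + 15
109 = 7 × 15 + 4
15 = 3 × 4 + 3
4 = 1 × 3 + 1
3 = 3 × 1 + 0
Continued fraction: [2; 7, 3, 1, 3]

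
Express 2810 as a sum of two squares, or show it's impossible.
1² + 53² (a=1, b=53)

Factorization: 2810 = 2 × 5 × 281
By Fermat: n is sum of two squares iff every prime p ≡ 3 (mod 4) appears to even power.
All primes ≡ 3 (mod 4) appear to even power.
Search a = 0, 1, 2, … for 2810 - a² a perfect square: first hit at a = 1: 2810 - 1 = 2809 = 53².
2810 = 1² + 53² = 1 + 2809 ✓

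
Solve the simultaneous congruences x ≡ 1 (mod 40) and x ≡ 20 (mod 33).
1241

Using Chinese Remainder Theorem:
M = 40 × 33 = 1320
M1 = 33, M2 = 40
y1 = 33^(-1) mod 40 = 17
y2 = 40^(-1) mod 33 = 19
x = (1×33×17 + 20×40×19) mod 1320 = 1241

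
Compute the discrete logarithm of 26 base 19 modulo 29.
27

Baby-step giant-step with step n = ⌈√29⌉ = 6.
Baby steps 19^j mod 29 (j:value) for j=0..5: 0:1, 1:19, 2:13, 3:15, 4:24, 5:21.
Giant-step multiplier: 19^(-6) ≡ 19^(28-6) = 19^22 ≡ 4 (mod 29).
Giant steps γ_i = 26·4^i mod 29: γ_0=26, γ_1=17, γ_2=10, γ_3=11, γ_4=15 (in table at j=3).
x = i·n + j = 4·6 + 3 = 27.
Check: 19^27 ≡ 26 (mod 29).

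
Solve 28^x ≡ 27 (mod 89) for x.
67

Baby-step giant-step with step n = ⌈√89⌉ = 10.
Baby steps 28^j mod 89 (j:value) for j=0..9: 0:1, 1:28, 2:72, 3:58, 4:22, 5:82, 6:71, 7:30, 8:39, 9:24.
Giant-step multiplier: 28^(-10) ≡ 28^(88-10) = 28^78 ≡ 20 (mod 89).
Giant steps γ_i = 27·20^i mod 89: γ_0=27, γ_1=6, γ_2=31, γ_3=86, γ_4=29, γ_5=46, γ_6=30 (in table at j=7).
x = i·n + j = 6·10 + 7 = 67.
Check: 28^67 ≡ 27 (mod 89).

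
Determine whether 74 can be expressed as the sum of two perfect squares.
5² + 7² (a=5, b=7)

Factorization: 74 = 2 × 37
By Fermat: n is sum of two squares iff every prime p ≡ 3 (mod 4) appears to even power.
All primes ≡ 3 (mod 4) appear to even power.
Search a = 0, 1, 2, … for 74 - a² a perfect square: first hit at a = 5: 74 - 25 = 49 = 7².
74 = 5² + 7² = 25 + 49 ✓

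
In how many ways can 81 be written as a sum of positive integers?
18004327

p(n) counts ways to write n as a sum of positive integers (order ignored).
Euler's pentagonal recurrence: p(k) = p(k-1) + p(k-2) - p(k-5) - p(k-7) + p(k-12) + p(k-15) - ... (offsets j(3j∓1)/2, signs ++--, p(0)=1, p(<0)=0).
DP table for k = 0..80: p(0)=1, p(1)=1, p(2)=2, p(3)=3, p(4)=5, p(5)=7, p(6)=11, p(7)=15, p(8)=22, p(9)=30, p(10)=42, p(11)=56, p(12)=77, p(13)=101, p(14)=135, p(15)=176, p(16)=231, p(17)=297, p(18)=385, p(19)=490, p(20)=627, p(21)=792, p(22)=1002, p(23)=1255, p(24)=1575, p(25)=1958, p(26)=2436, p(27)=3010, p(28)=3718, p(29)=4565, p(30)=5604, p(31)=6842, p(32)=8349, p(33)=10143, p(34)=12310, p(35)=14883, p(36)=17977, p(37)=21637, p(38)=26015, p(39)=31185, p(40)=37338, p(41)=44583, p(42)=53174, p(43)=63261, p(44)=75175, p(45)=89134, p(46)=105558, p(47)=124754, p(48)=147273, p(49)=173525, p(50)=204226, p(51)=239943, p(52)=281589, p(53)=329931, p(54)=386155, p(55)=451276, p(56)=526823, p(57)=614154, p(58)=715220, p(59)=831820, p(60)=966467, p(61)=1121505, p(62)=1300156, p(63)=1505499, p(64)=1741630, p(65)=2012558, p(66)=2323520, p(67)=2679689, p(68)=3087735, p(69)=3554345, p(70)=4087968, p(71)=4697205, p(72)=5392783, p(73)=6185689, p(74)=7089500, p(75)=8118264, p(76)=9289091, p(77)=10619863, p(78)=12132164, p(79)=13848650, p(80)=15796476.
Final step: p(81) = p(80) + p(79) - p(76) - p(74) + p(69) + p(66) - p(59) - p(55) + p(46) + p(41) - p(30) - p(24) + p(11) + p(4)
= 15796476 + 13848650 - 9289091 - 7089500 + 3554345 + 2323520 - 831820 - 451276 + 105558 + 44583 - 5604 - 1575 + 56 + 5
= 18004327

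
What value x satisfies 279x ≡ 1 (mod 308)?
223

gcd(279, 308) = 1, so the inverse exists.
Extended Euclidean algorithm on (308, 279):
308 = 1 × 279 + 29  ⟹  29 = (1)·308 + (-1)·279
279 = 9 × 29 + 18  ⟹  18 = (-9)·308 + (10)·279
29 = 1 × 18 + 11  ⟹  11 = (10)·308 + (-11)·279
18 = 1 × 11 + 7  ⟹  7 = (-19)·308 + (21)·279
11 = 1 × 7 + 4  ⟹  4 = (29)·308 + (-32)·279
7 = 1 × 4 + 3  ⟹  3 = (-48)·308 + (53)·279
4 = 1 × 3 + 1  ⟹  1 = (77)·308 + (-85)·279
So (-85)·279 ≡ 1 (mod 308), i.e. 279^(-1) ≡ -85 ≡ 223 (mod 308).
Check: 279 × 223 = 62217 ≡ 1 (mod 308)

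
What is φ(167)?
166

167 = 167
φ(n) = n × ∏(1 - 1/p) for each prime p dividing n
φ(167) = 167 × (1 - 1/167) = 166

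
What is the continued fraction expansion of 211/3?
[70; 3]

Euclidean algorithm steps:
211 = 70 × 3 + 1
3 = 3 × 1 + 0
Continued fraction: [70; 3]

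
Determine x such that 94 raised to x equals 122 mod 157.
86

Baby-step giant-step with step n = ⌈√157⌉ = 13.
Baby steps 94^j mod 157 (j:value) for j=0..12: 0:1, 1:94, 2:44, 3:54, 4:52, 5:21, 6:90, 7:139, 8:35, 9:150, 10:127, 11:6, 12:93.
Giant-step multiplier: 94^(-13) ≡ 94^(156-13) = 94^143 ≡ 135 (mod 157).
Giant steps γ_i = 122·135^i mod 157: γ_0=122, γ_1=142, γ_2=16, γ_3=119, γ_4=51, γ_5=134, γ_6=35 (in table at j=8).
x = i·n + j = 6·13 + 8 = 86.
Check: 94^86 ≡ 122 (mod 157).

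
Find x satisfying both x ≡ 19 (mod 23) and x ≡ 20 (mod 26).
410

Using Chinese Remainder Theorem:
M = 23 × 26 = 598
M1 = 26, M2 = 23
y1 = 26^(-1) mod 23 = 8
y2 = 23^(-1) mod 26 = 17
x = (19×26×8 + 20×23×17) mod 598 = 410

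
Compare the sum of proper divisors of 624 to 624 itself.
abundant

Proper divisors of 624: sum = 1 + 2 + 3 + 4 + 6 + 8 + 12 + 13 + ... + 104 + 156 + 208 + 312 (19 divisors) = 1112
Since 1112 > 624, 624 is abundant.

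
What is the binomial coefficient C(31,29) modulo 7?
3

Using Lucas' theorem:
Write n=31 and k=29 in base 7:
n in base 7: [4, 3]
k in base 7: [4, 1]
C(31,29) mod 7 = ∏ C(n_i, k_i) mod 7
Digit binomials (mod 7): C(4,4) = 1; C(3,1) = 3
Product: 1 × 3 = 3 ≡ 3 (mod 7)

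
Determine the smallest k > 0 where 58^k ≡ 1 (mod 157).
26

157 is prime, so ord(58) divides φ(157) = 156.
Divisors of 156: 1, 2, 3, 4, 6, 12, 13, 26, 39, 52, 78, 156.
Repeated squaring: 58^1 ≡ 58, 58^2 ≡ 67, 58^4 ≡ 93, 58^8 ≡ 14, 58^16 ≡ 39, 58^32 ≡ 108, 58^64 ≡ 46, 58^128 ≡ 75 (mod 157).
Test 58^d mod 157 for each divisor d in increasing order:
58^1 ≡ 58
58^2 ≡ 67
58^3 = 58^2·58^1 ≡ 118
58^4 ≡ 93
58^6 = 58^4·58^2 ≡ 108
58^12 = 58^8·58^4 ≡ 46
58^13 = 58^8·58^4·58^1 ≡ 156
58^26 = 58^16·58^8·58^2 ≡ 1  ← first divisor giving 1
The order is 26.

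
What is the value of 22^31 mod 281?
51

Repeated squaring. Binary of 31 = 11111.
22^1 ≡ 22 (mod 281); 22^2 ≡ 203 (mod 281); 22^4 ≡ 183 (mod 281); 22^8 ≡ 50 (mod 281); 22^16 ≡ 252 (mod 281)
22^31 = 22^1 × 22^2 × 22^4 × 22^8 × 22^16 ≡ 51 (mod 281)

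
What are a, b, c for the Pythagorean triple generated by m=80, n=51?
(3799, 8160, 9001)

Euclid's formula: a = m² - n², b = 2mn, c = m² + n²
m = 80, n = 51
a = 80² - 51² = 6400 - 2601 = 3799
b = 2 × 80 × 51 = 8160
c = 80² + 51² = 6400 + 2601 = 9001
Verification: 3799² + 8160² = 14432401 + 66585600 = 81018001 = 9001² ✓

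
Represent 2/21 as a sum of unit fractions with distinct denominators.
1/11 + 1/231

Greedy algorithm:
2/21: ceiling(21/2) = 11, use 1/11
1/231: ceiling(231/1) = 231, use 1/231
Result: 2/21 = 1/11 + 1/231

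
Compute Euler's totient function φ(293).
292

293 = 293
φ(n) = n × ∏(1 - 1/p) for each prime p dividing n
φ(293) = 293 × (1 - 1/293) = 292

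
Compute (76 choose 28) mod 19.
0

Using Lucas' theorem:
Write n=76 and k=28 in base 19:
n in base 19: [4, 0]
k in base 19: [1, 9]
C(76,28) mod 19 = ∏ C(n_i, k_i) mod 19
Digit binomials (mod 19): C(4,1) = 4; C(0,9) = 0 (k_i > n_i)
Product: 4 × 0 = 0 ≡ 0 (mod 19)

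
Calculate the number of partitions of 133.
7346629512

p(n) counts ways to write n as a sum of positive integers (order ignored).
Euler's pentagonal recurrence: p(k) = p(k-1) + p(k-2) - p(k-5) - p(k-7) + p(k-12) + p(k-15) - ... (offsets j(3j∓1)/2, signs ++--, p(0)=1, p(<0)=0).
DP table for k = 0..132: p(0)=1, p(1)=1, p(2)=2, p(3)=3, p(4)=5, p(5)=7, p(6)=11, p(7)=15, p(8)=22, p(9)=30, p(10)=42, p(11)=56, p(12)=77, p(13)=101, p(14)=135, p(15)=176, p(16)=231, p(17)=297, p(18)=385, p(19)=490, p(20)=627, p(21)=792, p(22)=1002, p(23)=1255, p(24)=1575, p(25)=1958, p(26)=2436, p(27)=3010, p(28)=3718, p(29)=4565, p(30)=5604, p(31)=6842, p(32)=8349, p(33)=10143, p(34)=12310, p(35)=14883, p(36)=17977, p(37)=21637, p(38)=26015, p(39)=31185, p(40)=37338, p(41)=44583, p(42)=53174, p(43)=63261, p(44)=75175, p(45)=89134, p(46)=105558, p(47)=124754, p(48)=147273, p(49)=173525, p(50)=204226, p(51)=239943, p(52)=281589, p(53)=329931, p(54)=386155, p(55)=451276, p(56)=526823, p(57)=614154, p(58)=715220, p(59)=831820, p(60)=966467, p(61)=1121505, p(62)=1300156, p(63)=1505499, p(64)=1741630, p(65)=2012558, p(66)=2323520, p(67)=2679689, p(68)=3087735, p(69)=3554345, p(70)=4087968, p(71)=4697205, p(72)=5392783, p(73)=6185689, p(74)=7089500, p(75)=8118264, p(76)=9289091, p(77)=10619863, p(78)=12132164, p(79)=13848650, p(80)=15796476, p(81)=18004327, p(82)=20506255, p(83)=23338469, p(84)=26543660, p(85)=30167357, p(86)=34262962, p(87)=38887673, p(88)=44108109, p(89)=49995925, p(90)=56634173, p(91)=64112359, p(92)=72533807, p(93)=82010177, p(94)=92669720, p(95)=104651419, p(96)=118114304, p(97)=133230930, p(98)=150198136, p(99)=169229875, p(100)=190569292, p(101)=214481126, p(102)=241265379, p(103)=271248950, p(104)=304801365, p(105)=342325709, p(106)=384276336, p(107)=431149389, p(108)=483502844, p(109)=541946240, p(110)=607163746, p(111)=679903203, p(112)=761002156, p(113)=851376628, p(114)=952050665, p(115)=1064144451, p(116)=1188908248, p(117)=1327710076, p(118)=1482074143, p(119)=1653668665, p(120)=1844349560, p(121)=2056148051, p(122)=2291320912, p(123)=2552338241, p(124)=2841940500, p(125)=3163127352, p(126)=3519222692, p(127)=3913864295, p(128)=4351078600, p(129)=4835271870, p(130)=5371315400, p(131)=5964539504, p(132)=6620830889.
Final step: p(133) = p(132) + p(131) - p(128) - p(126) + p(121) + p(118) - p(111) - p(107) + p(98) + p(93) - p(82) - p(76) + p(63) + p(56) - p(41) - p(33) + p(16) + p(7)
= 6620830889 + 5964539504 - 4351078600 - 3519222692 + 2056148051 + 1482074143 - 679903203 - 431149389 + 150198136 + 82010177 - 20506255 - 9289091 + 1505499 + 526823 - 44583 - 10143 + 231 + 15
= 7346629512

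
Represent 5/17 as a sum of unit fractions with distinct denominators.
1/4 + 1/23 + 1/1564

Greedy algorithm:
5/17: ceiling(17/5) = 4, use 1/4
3/68: ceiling(68/3) = 23, use 1/23
1/1564: ceiling(1564/1) = 1564, use 1/1564
Result: 5/17 = 1/4 + 1/23 + 1/1564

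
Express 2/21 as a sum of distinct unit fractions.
1/11 + 1/231

Greedy algorithm:
2/21: ceiling(21/2) = 11, use 1/11
1/231: ceiling(231/1) = 231, use 1/231
Result: 2/21 = 1/11 + 1/231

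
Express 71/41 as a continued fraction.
[1; 1, 2, 1, 2, 1, 2]

Euclidean algorithm steps:
71 = 1 × 41 + 30
41 = 1 × 30 + 11
30 = 2 × 11 + 8
11 = 1 × 8 + 3
8 = 2 × 3 + 2
3 = 1 × 2 + 1
2 = 2 × 1 + 0
Continued fraction: [1; 1, 2, 1, 2, 1, 2]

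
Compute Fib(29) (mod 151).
74

Matrix identity: Q^n = [[F_(n+1), F_n], [F_n, F_(n-1)]] with Q = [[1,1],[1,0]].
n = 29 = 11101₂. Square-and-multiply, entries mod 151:
Q^1 = [[1,1],[1,0]]
Q^3 = (Q^1)²·Q = [[3,2],[2,1]]
Q^7 = (Q^3)²·Q = [[21,13],[13,8]]
Q^14 = (Q^7)² = [[6,75],[75,82]]
Q^29 = (Q^14)²·Q = [[30,74],[74,107]]
F_29 mod 151 = Q^29[0][1] = 74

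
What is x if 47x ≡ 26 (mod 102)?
x ≡ 70 (mod 102)

gcd(47, 102) = 1, which divides 26, so solutions exist.
Find 47^(-1) mod 102 by the extended Euclidean algorithm:
102 = 2 × 47 + 8  ⟹  8 = (1)·102 + (-2)·47
47 = 5 × 8 + 7  ⟹  7 = (-5)·102 + (11)·47
8 = 1 × 7 + 1  ⟹  1 = (6)·102 + (-13)·47
So (-13)·47 ≡ 1 (mod 102), i.e. 47^(-1) ≡ -13 ≡ 89 (mod 102).
x ≡ 89 × 26 = 2314 ≡ 70 (mod 102).
Check: 47 × 70 = 3290 ≡ 26 (mod 102).
Unique solution: x ≡ 70 (mod 102)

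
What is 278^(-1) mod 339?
50

gcd(278, 339) = 1, so the inverse exists.
Extended Euclidean algorithm on (339, 278):
339 = 1 × 278 + 61  ⟹  61 = (1)·339 + (-1)·278
278 = 4 × 61 + 34  ⟹  34 = (-4)·339 + (5)·278
61 = 1 × 34 + 27  ⟹  27 = (5)·339 + (-6)·278
34 = 1 × 27 + 7  ⟹  7 = (-9)·339 + (11)·278
27 = 3 × 7 + 6  ⟹  6 = (32)·339 + (-39)·278
7 = 1 × 6 + 1  ⟹  1 = (-41)·339 + (50)·278
So (50)·278 ≡ 1 (mod 339), i.e. 278^(-1) ≡ 50 (mod 339).
Check: 278 × 50 = 13900 ≡ 1 (mod 339)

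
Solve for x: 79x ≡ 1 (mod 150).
19

gcd(79, 150) = 1, so the inverse exists.
Extended Euclidean algorithm on (150, 79):
150 = 1 × 79 + 71  ⟹  71 = (1)·150 + (-1)·79
79 = 1 × 71 + 8  ⟹  8 = (-1)·150 + (2)·79
71 = 8 × 8 + 7  ⟹  7 = (9)·150 + (-17)·79
8 = 1 × 7 + 1  ⟹  1 = (-10)·150 + (19)·79
So (19)·79 ≡ 1 (mod 150), i.e. 79^(-1) ≡ 19 (mod 150).
Check: 79 × 19 = 1501 ≡ 1 (mod 150)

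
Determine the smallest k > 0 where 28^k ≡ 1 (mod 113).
7

113 is prime, so ord(28) divides φ(113) = 112.
Divisors of 112: 1, 2, 4, 7, 8, 14, 16, 28, 56, 112.
Repeated squaring: 28^1 ≡ 28, 28^2 ≡ 106, 28^4 ≡ 49, 28^8 ≡ 28, 28^16 ≡ 106, 28^32 ≡ 49, 28^64 ≡ 28 (mod 113).
Test 28^d mod 113 for each divisor d in increasing order:
28^1 ≡ 28
28^2 ≡ 106
28^4 ≡ 49
28^7 = 28^4·28^2·28^1 ≡ 1  ← first divisor giving 1
The order is 7.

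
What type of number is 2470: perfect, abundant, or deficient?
abundant

Proper divisors of 2470: sum = 1 + 2 + 5 + 10 + 13 + 19 + 26 + 38 + 65 + 95 + 130 + 190 + 247 + 494 + 1235 = 2570
Since 2570 > 2470, 2470 is abundant.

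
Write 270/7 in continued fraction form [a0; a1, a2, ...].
[38; 1, 1, 3]

Euclidean algorithm steps:
270 = 38 × 7 + 4
7 = 1 × 4 + 3
4 = 1 × 3 + 1
3 = 3 × 1 + 0
Continued fraction: [38; 1, 1, 3]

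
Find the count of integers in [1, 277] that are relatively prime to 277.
276

277 = 277
φ(n) = n × ∏(1 - 1/p) for each prime p dividing n
φ(277) = 277 × (1 - 1/277) = 276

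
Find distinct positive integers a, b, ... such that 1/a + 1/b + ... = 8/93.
1/12 + 1/372

Greedy algorithm:
8/93: ceiling(93/8) = 12, use 1/12
1/372: ceiling(372/1) = 372, use 1/372
Result: 8/93 = 1/12 + 1/372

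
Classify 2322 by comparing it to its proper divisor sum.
abundant

Proper divisors of 2322: sum = 1 + 2 + 3 + 6 + 9 + 18 + 27 + 43 + 54 + 86 + 129 + 258 + 387 + 774 + 1161 = 2958
Since 2958 > 2322, 2322 is abundant.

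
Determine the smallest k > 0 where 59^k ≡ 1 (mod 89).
88

89 is prime, so ord(59) divides φ(89) = 88.
Divisors of 88: 1, 2, 4, 8, 11, 22, 44, 88.
Repeated squaring: 59^1 ≡ 59, 59^2 ≡ 10, 59^4 ≡ 11, 59^8 ≡ 32, 59^16 ≡ 45, 59^32 ≡ 67, 59^64 ≡ 39 (mod 89).
Test 59^d mod 89 for each divisor d in increasing order:
59^1 ≡ 59
59^2 ≡ 10
59^4 ≡ 11
59^8 ≡ 32
59^11 = 59^8·59^2·59^1 ≡ 12
59^22 = 59^16·59^4·59^2 ≡ 55
59^44 = 59^32·59^8·59^4 ≡ 88
59^88 = 59^64·59^16·59^8 ≡ 1  ← first divisor giving 1
The order is 88.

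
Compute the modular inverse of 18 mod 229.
140

gcd(18, 229) = 1, so the inverse exists.
Extended Euclidean algorithm on (229, 18):
229 = 12 × 18 + 13  ⟹  13 = (1)·229 + (-12)·18
18 = 1 × 13 + 5  ⟹  5 = (-1)·229 + (13)·18
13 = 2 × 5 + 3  ⟹  3 = (3)·229 + (-38)·18
5 = 1 × 3 + 2  ⟹  2 = (-4)·229 + (51)·18
3 = 1 × 2 + 1  ⟹  1 = (7)·229 + (-89)·18
So (-89)·18 ≡ 1 (mod 229), i.e. 18^(-1) ≡ -89 ≡ 140 (mod 229).
Check: 18 × 140 = 2520 ≡ 1 (mod 229)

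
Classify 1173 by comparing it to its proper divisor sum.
deficient

Proper divisors of 1173: sum = 1 + 3 + 17 + 23 + 51 + 69 + 391 = 555
Since 555 < 1173, 1173 is deficient.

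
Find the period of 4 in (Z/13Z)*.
6

13 is prime, so ord(4) divides φ(13) = 12.
Divisors of 12: 1, 2, 3, 4, 6, 12.
Repeated squaring: 4^1 ≡ 4, 4^2 ≡ 3, 4^4 ≡ 9, 4^8 ≡ 3 (mod 13).
Test 4^d mod 13 for each divisor d in increasing order:
4^1 ≡ 4
4^2 ≡ 3
4^3 = 4^2·4^1 ≡ 12
4^4 ≡ 9
4^6 = 4^4·4^2 ≡ 1  ← first divisor giving 1
The order is 6.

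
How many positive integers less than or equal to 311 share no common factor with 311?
310

311 = 311
φ(n) = n × ∏(1 - 1/p) for each prime p dividing n
φ(311) = 311 × (1 - 1/311) = 310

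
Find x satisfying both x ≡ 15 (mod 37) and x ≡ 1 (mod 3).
52

Using Chinese Remainder Theorem:
M = 37 × 3 = 111
M1 = 3, M2 = 37
y1 = 3^(-1) mod 37 = 25
y2 = 37^(-1) mod 3 = 1
x = (15×3×25 + 1×37×1) mod 111 = 52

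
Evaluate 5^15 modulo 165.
155

Repeated squaring. Binary of 15 = 1111.
5^1 ≡ 5 (mod 165); 5^2 ≡ 25 (mod 165); 5^4 ≡ 130 (mod 165); 5^8 ≡ 70 (mod 165)
5^15 = 5^1 × 5^2 × 5^4 × 5^8 ≡ 155 (mod 165)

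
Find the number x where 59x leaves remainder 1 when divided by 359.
286

gcd(59, 359) = 1, so the inverse exists.
Extended Euclidean algorithm on (359, 59):
359 = 6 × 59 + 5  ⟹  5 = (1)·359 + (-6)·59
59 = 11 × 5 + 4  ⟹  4 = (-11)·359 + (67)·59
5 = 1 × 4 + 1  ⟹  1 = (12)·359 + (-73)·59
So (-73)·59 ≡ 1 (mod 359), i.e. 59^(-1) ≡ -73 ≡ 286 (mod 359).
Check: 59 × 286 = 16874 ≡ 1 (mod 359)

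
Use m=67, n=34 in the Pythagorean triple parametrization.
(3333, 4556, 5645)

Euclid's formula: a = m² - n², b = 2mn, c = m² + n²
m = 67, n = 34
a = 67² - 34² = 4489 - 1156 = 3333
b = 2 × 67 × 34 = 4556
c = 67² + 34² = 4489 + 1156 = 5645
Verification: 3333² + 4556² = 11108889 + 20757136 = 31866025 = 5645² ✓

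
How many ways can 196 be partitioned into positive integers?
2814570987591

p(n) counts ways to write n as a sum of positive integers (order ignored).
Euler's pentagonal recurrence: p(k) = p(k-1) + p(k-2) - p(k-5) - p(k-7) + p(k-12) + p(k-15) - ... (offsets j(3j∓1)/2, signs ++--, p(0)=1, p(<0)=0).
DP table for k = 0..195: p(0)=1, p(1)=1, p(2)=2, p(3)=3, p(4)=5, p(5)=7, p(6)=11, p(7)=15, p(8)=22, p(9)=30, p(10)=42, p(11)=56, p(12)=77, p(13)=101, p(14)=135, p(15)=176, p(16)=231, p(17)=297, p(18)=385, p(19)=490, p(20)=627, p(21)=792, p(22)=1002, p(23)=1255, p(24)=1575, p(25)=1958, p(26)=2436, p(27)=3010, p(28)=3718, p(29)=4565, p(30)=5604, p(31)=6842, p(32)=8349, p(33)=10143, p(34)=12310, p(35)=14883, p(36)=17977, p(37)=21637, p(38)=26015, p(39)=31185, p(40)=37338, p(41)=44583, p(42)=53174, p(43)=63261, p(44)=75175, p(45)=89134, p(46)=105558, p(47)=124754, p(48)=147273, p(49)=173525, p(50)=204226, p(51)=239943, p(52)=281589, p(53)=329931, p(54)=386155, p(55)=451276, p(56)=526823, p(57)=614154, p(58)=715220, p(59)=831820, p(60)=966467, p(61)=1121505, p(62)=1300156, p(63)=1505499, p(64)=1741630, p(65)=2012558, p(66)=2323520, p(67)=2679689, p(68)=3087735, p(69)=3554345, p(70)=4087968, p(71)=4697205, p(72)=5392783, p(73)=6185689, p(74)=7089500, p(75)=8118264, p(76)=9289091, p(77)=10619863, p(78)=12132164, p(79)=13848650, p(80)=15796476, p(81)=18004327, p(82)=20506255, p(83)=23338469, p(84)=26543660, p(85)=30167357, p(86)=34262962, p(87)=38887673, p(88)=44108109, p(89)=49995925, p(90)=56634173, p(91)=64112359, p(92)=72533807, p(93)=82010177, p(94)=92669720, p(95)=104651419, p(96)=118114304, p(97)=133230930, p(98)=150198136, p(99)=169229875, p(100)=190569292, p(101)=214481126, p(102)=241265379, p(103)=271248950, p(104)=304801365, p(105)=342325709, p(106)=384276336, p(107)=431149389, p(108)=483502844, p(109)=541946240, p(110)=607163746, p(111)=679903203, p(112)=761002156, p(113)=851376628, p(114)=952050665, p(115)=1064144451, p(116)=1188908248, p(117)=1327710076, p(118)=1482074143, p(119)=1653668665, p(120)=1844349560, p(121)=2056148051, p(122)=2291320912, p(123)=2552338241, p(124)=2841940500, p(125)=3163127352, p(126)=3519222692, p(127)=3913864295, p(128)=4351078600, p(129)=4835271870, p(130)=5371315400, p(131)=5964539504, p(132)=6620830889, p(133)=7346629512, p(134)=8149040695, p(135)=9035836076, p(136)=10015581680, p(137)=11097645016, p(138)=12292341831, p(139)=13610949895, p(140)=15065878135, p(141)=16670689208, p(142)=18440293320, p(143)=20390982757, p(144)=22540654445, p(145)=24908858009, p(146)=27517052599, p(147)=30388671978, p(148)=33549419497, p(149)=37027355200, p(150)=40853235313, p(151)=45060624582, p(152)=49686288421, p(153)=54770336324, p(154)=60356673280, p(155)=66493182097, p(156)=73232243759, p(157)=80630964769, p(158)=88751778802, p(159)=97662728555, p(160)=107438159466, p(161)=118159068427, p(162)=129913904637, p(163)=142798995930, p(164)=156919475295, p(165)=172389800255, p(166)=189334822579, p(167)=207890420102, p(168)=228204732751, p(169)=250438925115, p(170)=274768617130, p(171)=301384802048, p(172)=330495499613, p(173)=362326859895, p(174)=397125074750, p(175)=435157697830, p(176)=476715857290, p(177)=522115831195, p(178)=571701605655, p(179)=625846753120, p(180)=684957390936, p(181)=749474411781, p(182)=819876908323, p(183)=896684817527, p(184)=980462880430, p(185)=1071823774337, p(186)=1171432692373, p(187)=1280011042268, p(188)=1398341745571, p(189)=1527273599625, p(190)=1667727404093, p(191)=1820701100652, p(192)=1987276856363, p(193)=2168627105469, p(194)=2366022741845, p(195)=2580840212973.
Final step: p(196) = p(195) + p(194) - p(191) - p(189) + p(184) + p(181) - p(174) - p(170) + p(161) + p(156) - p(145) - p(139) + p(126) + p(119) - p(104) - p(96) + p(79) + p(70) - p(51) - p(41) + p(20) + p(9)
= 2580840212973 + 2366022741845 - 1820701100652 - 1527273599625 + 980462880430 + 749474411781 - 397125074750 - 274768617130 + 118159068427 + 73232243759 - 24908858009 - 13610949895 + 3519222692 + 1653668665 - 304801365 - 118114304 + 13848650 + 4087968 - 239943 - 44583 + 627 + 30
= 2814570987591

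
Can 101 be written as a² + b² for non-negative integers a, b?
1² + 10² (a=1, b=10)

Factorization: 101 = 101
By Fermat: n is sum of two squares iff every prime p ≡ 3 (mod 4) appears to even power.
All primes ≡ 3 (mod 4) appear to even power.
Search a = 0, 1, 2, … for 101 - a² a perfect square: first hit at a = 1: 101 - 1 = 100 = 10².
101 = 1² + 10² = 1 + 100 ✓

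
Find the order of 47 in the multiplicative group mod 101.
50

101 is prime, so ord(47) divides φ(101) = 100.
Divisors of 100: 1, 2, 4, 5, 10, 20, 25, 50, 100.
Repeated squaring: 47^1 ≡ 47, 47^2 ≡ 88, 47^4 ≡ 68, 47^8 ≡ 79, 47^16 ≡ 80, 47^32 ≡ 37, 47^64 ≡ 56 (mod 101).
Test 47^d mod 101 for each divisor d in increasing order:
47^1 ≡ 47
47^2 ≡ 88
47^4 ≡ 68
47^5 = 47^4·47^1 ≡ 65
47^10 = 47^8·47^2 ≡ 84
47^20 = 47^16·47^4 ≡ 87
47^25 = 47^16·47^8·47^1 ≡ 100
47^50 = 47^32·47^16·47^2 ≡ 1  ← first divisor giving 1
The order is 50.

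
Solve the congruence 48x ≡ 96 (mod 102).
x ≡ 2 (mod 17)

gcd(48, 102) = 6, which divides 96, so solutions exist.
Divide through by 6: 8x ≡ 16 (mod 17).
Find 8^(-1) mod 17 by the extended Euclidean algorithm:
17 = 2 × 8 + 1  ⟹  1 = (1)·17 + (-2)·8
So (-2)·8 ≡ 1 (mod 17), i.e. 8^(-1) ≡ -2 ≡ 15 (mod 17).
x ≡ 15 × 16 = 240 ≡ 2 (mod 17).
Check: 48 × 2 = 96 ≡ 96 (mod 102).
x ≡ 2 (mod 17), giving 6 solutions mod 102.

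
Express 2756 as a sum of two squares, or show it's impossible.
16² + 50² (a=16, b=50)

Factorization: 2756 = 2^2 × 13 × 53
By Fermat: n is sum of two squares iff every prime p ≡ 3 (mod 4) appears to even power.
All primes ≡ 3 (mod 4) appear to even power.
Search a = 0, 1, 2, … for 2756 - a² a perfect square: first hit at a = 16: 2756 - 256 = 2500 = 50².
2756 = 16² + 50² = 256 + 2500 ✓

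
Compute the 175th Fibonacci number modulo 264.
181

Matrix identity: Q^n = [[F_(n+1), F_n], [F_n, F_(n-1)]] with Q = [[1,1],[1,0]].
n = 175 = 10101111₂. Square-and-multiply, entries mod 264:
Q^1 = [[1,1],[1,0]]
Q^2 = (Q^1)² = [[2,1],[1,1]]
Q^5 = (Q^2)²·Q = [[8,5],[5,3]]
Q^10 = (Q^5)² = [[89,55],[55,34]]
Q^21 = (Q^10)²·Q = [[23,122],[122,165]]
Q^43 = (Q^21)²·Q = [[69,101],[101,232]]
Q^87 = (Q^43)²·Q = [[219,178],[178,41]]
Q^175 = (Q^87)²·Q = [[261,181],[181,80]]
F_175 mod 264 = Q^175[0][1] = 181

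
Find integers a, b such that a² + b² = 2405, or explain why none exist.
2² + 49² (a=2, b=49)

Factorization: 2405 = 5 × 13 × 37
By Fermat: n is sum of two squares iff every prime p ≡ 3 (mod 4) appears to even power.
All primes ≡ 3 (mod 4) appear to even power.
Search a = 0, 1, 2, … for 2405 - a² a perfect square: first hit at a = 2: 2405 - 4 = 2401 = 49².
2405 = 2² + 49² = 4 + 2401 ✓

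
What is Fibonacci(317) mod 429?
398

Matrix identity: Q^n = [[F_(n+1), F_n], [F_n, F_(n-1)]] with Q = [[1,1],[1,0]].
n = 317 = 100111101₂. Square-and-multiply, entries mod 429:
Q^1 = [[1,1],[1,0]]
Q^2 = (Q^1)² = [[2,1],[1,1]]
Q^4 = (Q^2)² = [[5,3],[3,2]]
Q^9 = (Q^4)²·Q = [[55,34],[34,21]]
Q^19 = (Q^9)²·Q = [[330,320],[320,10]]
Q^39 = (Q^19)²·Q = [[66,232],[232,263]]
Q^79 = (Q^39)²·Q = [[231,265],[265,395]]
Q^158 = (Q^79)² = [[34,296],[296,167]]
Q^317 = (Q^158)²·Q = [[263,398],[398,294]]
F_317 mod 429 = Q^317[0][1] = 398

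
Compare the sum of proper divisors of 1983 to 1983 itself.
deficient

Proper divisors of 1983: sum = 1 + 3 + 661 = 665
Since 665 < 1983, 1983 is deficient.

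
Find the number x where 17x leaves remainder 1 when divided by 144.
17

gcd(17, 144) = 1, so the inverse exists.
Extended Euclidean algorithm on (144, 17):
144 = 8 × 17 + 8  ⟹  8 = (1)·144 + (-8)·17
17 = 2 × 8 + 1  ⟹  1 = (-2)·144 + (17)·17
So (17)·17 ≡ 1 (mod 144), i.e. 17^(-1) ≡ 17 (mod 144).
Check: 17 × 17 = 289 ≡ 1 (mod 144)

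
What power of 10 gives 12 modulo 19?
3

Baby-step giant-step with step n = ⌈√19⌉ = 5.
Baby steps 10^j mod 19 (j:value) for j=0..4: 0:1, 1:10, 2:5, 3:12, 4:6.
h = 12 is already in the table at j=3, so x = 3.
Check: 10^3 ≡ 12 (mod 19).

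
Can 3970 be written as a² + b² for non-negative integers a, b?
1² + 63² (a=1, b=63)

Factorization: 3970 = 2 × 5 × 397
By Fermat: n is sum of two squares iff every prime p ≡ 3 (mod 4) appears to even power.
All primes ≡ 3 (mod 4) appear to even power.
Search a = 0, 1, 2, … for 3970 - a² a perfect square: first hit at a = 1: 3970 - 1 = 3969 = 63².
3970 = 1² + 63² = 1 + 3969 ✓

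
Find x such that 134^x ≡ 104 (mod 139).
77

Baby-step giant-step with step n = ⌈√139⌉ = 12.
Baby steps 134^j mod 139 (j:value) for j=0..11: 0:1, 1:134, 2:25, 3:14, 4:69, 5:72, 6:57, 7:132, 8:35, 9:103, 10:41, 11:73.
Giant-step multiplier: 134^(-12) ≡ 134^(138-12) = 134^126 ≡ 131 (mod 139).
Giant steps γ_i = 104·131^i mod 139: γ_0=104, γ_1=2, γ_2=123, γ_3=128, γ_4=88, γ_5=130, γ_6=72 (in table at j=5).
x = i·n + j = 6·12 + 5 = 77.
Check: 134^77 ≡ 104 (mod 139).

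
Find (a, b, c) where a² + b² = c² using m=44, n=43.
(87, 3784, 3785)

Euclid's formula: a = m² - n², b = 2mn, c = m² + n²
m = 44, n = 43
a = 44² - 43² = 1936 - 1849 = 87
b = 2 × 44 × 43 = 3784
c = 44² + 43² = 1936 + 1849 = 3785
Verification: 87² + 3784² = 7569 + 14318656 = 14326225 = 3785² ✓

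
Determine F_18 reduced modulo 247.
114

Matrix identity: Q^n = [[F_(n+1), F_n], [F_n, F_(n-1)]] with Q = [[1,1],[1,0]].
n = 18 = 10010₂. Square-and-multiply, entries mod 247:
Q^1 = [[1,1],[1,0]]
Q^2 = (Q^1)² = [[2,1],[1,1]]
Q^4 = (Q^2)² = [[5,3],[3,2]]
Q^9 = (Q^4)²·Q = [[55,34],[34,21]]
Q^18 = (Q^9)² = [[229,114],[114,115]]
F_18 mod 247 = Q^18[0][1] = 114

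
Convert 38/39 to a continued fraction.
[0; 1, 38]

Euclidean algorithm steps:
38 = 0 × 39 + 38
39 = 1 × 38 + 1
38 = 38 × 1 + 0
Continued fraction: [0; 1, 38]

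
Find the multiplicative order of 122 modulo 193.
64

193 is prime, so ord(122) divides φ(193) = 192.
Divisors of 192: 1, 2, 3, 4, 6, 8, 12, 16, 24, 32, 48, 64, 96, 192.
Repeated squaring: 122^1 ≡ 122, 122^2 ≡ 23, 122^4 ≡ 143, 122^8 ≡ 184, 122^16 ≡ 81, 122^32 ≡ 192, 122^64 ≡ 1, 122^128 ≡ 1 (mod 193).
Test 122^d mod 193 for each divisor d in increasing order:
122^1 ≡ 122
122^2 ≡ 23
122^3 = 122^2·122^1 ≡ 104
122^4 ≡ 143
122^6 = 122^4·122^2 ≡ 8
122^8 ≡ 184
122^12 = 122^8·122^4 ≡ 64
122^16 ≡ 81
122^24 = 122^16·122^8 ≡ 43
122^32 ≡ 192
122^48 = 122^32·122^16 ≡ 112
122^64 ≡ 1  ← first divisor giving 1
The order is 64.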